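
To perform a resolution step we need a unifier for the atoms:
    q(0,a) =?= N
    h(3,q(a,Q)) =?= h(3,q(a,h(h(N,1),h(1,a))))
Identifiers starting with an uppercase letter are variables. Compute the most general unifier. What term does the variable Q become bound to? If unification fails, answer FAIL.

h(h(q(0,a),1),h(1,a))

Bind N := q(0,a); substituting into the remaining equation gives: h(3,q(a,Q)) =?= h(3,q(a,h(h(q(0,a),1),h(1,a)))).
Decompose h/2: 3 =?= 3,  q(a,Q) =?= q(a,h(h(q(0,a),1),h(1,a))).
Delete trivial equation 3 =?= 3.
Decompose q/2: a =?= a,  Q =?= h(h(q(0,a),1),h(1,a)).
Delete trivial equation a =?= a.
Bind Q := h(h(q(0,a),1),h(1,a)).
MGU = { N ↦ q(0,a), Q ↦ h(h(q(0,a),1),h(1,a)) }, so Q ↦ h(h(q(0,a),1),h(1,a)).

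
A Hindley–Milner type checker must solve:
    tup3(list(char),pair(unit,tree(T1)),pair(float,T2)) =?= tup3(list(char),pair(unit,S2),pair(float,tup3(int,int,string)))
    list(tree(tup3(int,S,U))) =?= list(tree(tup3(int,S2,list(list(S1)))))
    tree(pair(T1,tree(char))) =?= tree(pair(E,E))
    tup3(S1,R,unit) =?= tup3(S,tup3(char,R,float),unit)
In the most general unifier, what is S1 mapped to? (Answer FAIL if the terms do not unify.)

Decompose tup3/3: list(char) =?= list(char),  pair(unit,tree(T1)) =?= pair(unit,S2),  pair(float,T2) =?= pair(float,tup3(int,int,string)).
Delete trivial equation list(char) =?= list(char).
Decompose pair/2: unit =?= unit,  tree(T1) =?= S2.
Delete trivial equation unit =?= unit.
Bind S2 := tree(T1); substituting into the one remaining equation that mentions S2 gives: list(tree(tup3(int,S,U))) =?= list(tree(tup3(int,tree(T1),list(list(S1))))).
Decompose pair/2: float =?= float,  T2 =?= tup3(int,int,string).
Delete trivial equation float =?= float.
Bind T2 := tup3(int,int,string); no other remaining equation mentions T2.
Decompose list/1: tree(tup3(int,S,U)) =?= tree(tup3(int,tree(T1),list(list(S1)))).
Decompose tree/1: tup3(int,S,U) =?= tup3(int,tree(T1),list(list(S1))).
Decompose tup3/3: int =?= int,  S =?= tree(T1),  U =?= list(list(S1)).
Delete trivial equation int =?= int.
Bind S := tree(T1); substituting into the one remaining equation that mentions S gives: tup3(S1,R,unit) =?= tup3(tree(T1),tup3(char,R,float),unit).
Bind U := list(list(S1)); no other remaining equation mentions U.
Decompose tree/1: pair(T1,tree(char)) =?= pair(E,E).
Decompose pair/2: T1 =?= E,  tree(char) =?= E.
Bind T1 := E; substituting into the one remaining equation that mentions T1 gives: tup3(S1,R,unit) =?= tup3(tree(E),tup3(char,R,float),unit). Substituting into the earlier bindings gives S2 := tree(E), S := tree(E).
Bind E := tree(char); substituting into the remaining equation gives: tup3(S1,R,unit) =?= tup3(tree(tree(char)),tup3(char,R,float),unit). Substituting into the earlier bindings gives S2 := tree(tree(char)), S := tree(tree(char)), T1 := tree(char).
Decompose tup3/3: S1 =?= tree(tree(char)),  R =?= tup3(char,R,float),  unit =?= unit.
Bind S1 := tree(tree(char)); no other remaining equation mentions S1. Substituting into the earlier binding gives U := list(list(tree(tree(char)))).
Occurs check fails: R occurs in tup3(char,R,float); the equation R =?= tup3(char,R,float) has no finite solution.

FAIL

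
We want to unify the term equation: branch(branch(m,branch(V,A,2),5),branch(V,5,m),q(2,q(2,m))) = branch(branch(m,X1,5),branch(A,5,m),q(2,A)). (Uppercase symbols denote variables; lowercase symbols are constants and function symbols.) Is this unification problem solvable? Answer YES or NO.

YES

Decompose branch/3: branch(m,branch(V,A,2),5) = branch(m,X1,5),  branch(V,5,m) = branch(A,5,m),  q(2,q(2,m)) = q(2,A).
Decompose branch/3: m = m,  branch(V,A,2) = X1,  5 = 5.
Delete trivial equation m = m.
Bind X1 := branch(V,A,2); no other remaining equation mentions X1.
Delete trivial equation 5 = 5.
Decompose branch/3: V = A,  5 = 5,  m = m.
Bind V := A; no other remaining equation mentions V. Substituting into the earlier binding gives X1 := branch(A,A,2).
Delete trivial equation 5 = 5.
Delete trivial equation m = m.
Decompose q/2: 2 = 2,  q(2,m) = A.
Delete trivial equation 2 = 2.
Bind A := q(2,m). Substituting into the earlier bindings gives X1 := branch(q(2,m),q(2,m),2), V := q(2,m).
No equations remain and no clash or occurs-check failure arose, so a unifier exists.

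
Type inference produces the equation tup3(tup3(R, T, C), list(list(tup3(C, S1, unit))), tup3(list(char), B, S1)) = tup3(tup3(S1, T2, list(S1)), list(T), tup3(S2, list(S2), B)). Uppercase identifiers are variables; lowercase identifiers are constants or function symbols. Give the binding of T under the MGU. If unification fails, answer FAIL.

Decompose tup3/3: tup3(R, T, C) = tup3(S1, T2, list(S1)),  list(list(tup3(C, S1, unit))) = list(T),  tup3(list(char), B, S1) = tup3(S2, list(S2), B).
Decompose tup3/3: R = S1,  T = T2,  C = list(S1).
Bind R := S1; no other remaining equation mentions R.
Bind T := T2; substituting into the one remaining equation that mentions T gives: list(list(tup3(C, S1, unit))) = list(T2).
Bind C := list(S1); substituting into the one remaining equation that mentions C gives: list(list(tup3(list(S1), S1, unit))) = list(T2).
Decompose list/1: list(tup3(list(S1), S1, unit)) = T2.
Bind T2 := list(tup3(list(S1), S1, unit)); no other remaining equation mentions T2. Substituting into the earlier binding gives T := list(tup3(list(S1), S1, unit)).
Decompose tup3/3: list(char) = S2,  B = list(S2),  S1 = B.
Bind S2 := list(char); substituting into the one remaining equation that mentions S2 gives: B = list(list(char)).
Bind B := list(list(char)); substituting into the remaining equation gives: S1 = list(list(char)).
Bind S1 := list(list(char)). Substituting into the earlier bindings gives R := list(list(char)), T := list(tup3(list(list(list(char))), list(list(char)), unit)), C := list(list(list(char))), T2 := list(tup3(list(list(list(char))), list(list(char)), unit)).
MGU = { R ↦ list(list(char)), T ↦ list(tup3(list(list(list(char))), list(list(char)), unit)), C ↦ list(list(list(char))), T2 ↦ list(tup3(list(list(list(char))), list(list(char)), unit)), S2 ↦ list(char), B ↦ list(list(char)), S1 ↦ list(list(char)) }, so T ↦ list(tup3(list(list(list(char))), list(list(char)), unit)).

list(tup3(list(list(list(char))), list(list(char)), unit))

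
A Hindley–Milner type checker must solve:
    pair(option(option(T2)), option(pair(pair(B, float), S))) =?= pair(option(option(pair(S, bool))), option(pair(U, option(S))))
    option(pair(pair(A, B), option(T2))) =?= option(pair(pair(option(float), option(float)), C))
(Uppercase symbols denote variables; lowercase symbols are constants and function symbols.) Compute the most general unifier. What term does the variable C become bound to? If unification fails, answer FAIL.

FAIL

Decompose pair/2: option(option(T2)) =?= option(option(pair(S, bool))),  option(pair(pair(B, float), S)) =?= option(pair(U, option(S))).
Decompose option/1: option(T2) =?= option(pair(S, bool)).
Decompose option/1: T2 =?= pair(S, bool).
Bind T2 := pair(S, bool); substituting into the one remaining equation that mentions T2 gives: option(pair(pair(A, B), option(pair(S, bool)))) =?= option(pair(pair(option(float), option(float)), C)).
Decompose option/1: pair(pair(B, float), S) =?= pair(U, option(S)).
Decompose pair/2: pair(B, float) =?= U,  S =?= option(S).
Bind U := pair(B, float); no other remaining equation mentions U.
Occurs check fails: S occurs in option(S); the equation S =?= option(S) has no finite solution.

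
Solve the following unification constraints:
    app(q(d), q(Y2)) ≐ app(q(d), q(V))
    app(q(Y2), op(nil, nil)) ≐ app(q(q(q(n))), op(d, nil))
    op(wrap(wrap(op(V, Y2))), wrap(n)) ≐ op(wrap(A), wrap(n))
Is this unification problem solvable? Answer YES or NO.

Decompose app/2: q(d) ≐ q(d),  q(Y2) ≐ q(V).
Delete trivial equation q(d) ≐ q(d).
Decompose q/1: Y2 ≐ V.
Bind Y2 := V; substituting into the remaining equations gives: app(q(V), op(nil, nil)) ≐ app(q(q(q(n))), op(d, nil)),  op(wrap(wrap(op(V, V))), wrap(n)) ≐ op(wrap(A), wrap(n)).
Decompose app/2: q(V) ≐ q(q(q(n))),  op(nil, nil) ≐ op(d, nil).
Decompose q/1: V ≐ q(q(n)).
Bind V := q(q(n)); substituting into the one remaining equation that mentions V gives: op(wrap(wrap(op(q(q(n)), q(q(n))))), wrap(n)) ≐ op(wrap(A), wrap(n)). Substituting into the earlier binding gives Y2 := q(q(n)).
Decompose op/2: nil ≐ d,  nil ≐ nil.
Clash: constants nil and d differ; no unifier exists.

NO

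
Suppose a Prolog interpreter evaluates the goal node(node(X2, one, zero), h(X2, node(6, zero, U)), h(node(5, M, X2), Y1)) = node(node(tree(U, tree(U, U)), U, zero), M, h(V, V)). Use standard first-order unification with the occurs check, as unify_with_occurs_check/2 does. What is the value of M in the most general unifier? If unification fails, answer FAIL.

Decompose node/3: node(X2, one, zero) = node(tree(U, tree(U, U)), U, zero),  h(X2, node(6, zero, U)) = M,  h(node(5, M, X2), Y1) = h(V, V).
Decompose node/3: X2 = tree(U, tree(U, U)),  one = U,  zero = zero.
Bind X2 := tree(U, tree(U, U)); substituting into the 2 remaining equations that mention X2 gives: h(tree(U, tree(U, U)), node(6, zero, U)) = M,  h(node(5, M, tree(U, tree(U, U))), Y1) = h(V, V).
Bind U := one; substituting into the 2 remaining equations that mention U gives: h(tree(one, tree(one, one)), node(6, zero, one)) = M,  h(node(5, M, tree(one, tree(one, one))), Y1) = h(V, V). Substituting into the earlier binding gives X2 := tree(one, tree(one, one)).
Delete trivial equation zero = zero.
Bind M := h(tree(one, tree(one, one)), node(6, zero, one)); substituting into the remaining equation gives: h(node(5, h(tree(one, tree(one, one)), node(6, zero, one)), tree(one, tree(one, one))), Y1) = h(V, V).
Decompose h/2: node(5, h(tree(one, tree(one, one)), node(6, zero, one)), tree(one, tree(one, one))) = V,  Y1 = V.
Bind V := node(5, h(tree(one, tree(one, one)), node(6, zero, one)), tree(one, tree(one, one))); substituting into the remaining equation gives: Y1 = node(5, h(tree(one, tree(one, one)), node(6, zero, one)), tree(one, tree(one, one))).
Bind Y1 := node(5, h(tree(one, tree(one, one)), node(6, zero, one)), tree(one, tree(one, one))).
MGU = { X2 = tree(one, tree(one, one)), U = one, M = h(tree(one, tree(one, one)), node(6, zero, one)), V = node(5, h(tree(one, tree(one, one)), node(6, zero, one)), tree(one, tree(one, one))), Y1 = node(5, h(tree(one, tree(one, one)), node(6, zero, one)), tree(one, tree(one, one))) }, so M = h(tree(one, tree(one, one)), node(6, zero, one)).

h(tree(one, tree(one, one)), node(6, zero, one))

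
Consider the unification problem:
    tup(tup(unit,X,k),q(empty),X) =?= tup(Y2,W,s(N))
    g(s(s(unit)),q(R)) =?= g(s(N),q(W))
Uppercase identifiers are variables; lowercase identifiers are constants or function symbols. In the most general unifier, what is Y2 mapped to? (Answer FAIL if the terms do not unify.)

tup(unit,s(s(unit)),k)

Decompose tup/3: tup(unit,X,k) =?= Y2,  q(empty) =?= W,  X =?= s(N).
Bind Y2 := tup(unit,X,k); no other remaining equation mentions Y2.
Bind W := q(empty); substituting into the one remaining equation that mentions W gives: g(s(s(unit)),q(R)) =?= g(s(N),q(q(empty))).
Bind X := s(N); no other remaining equation mentions X. Substituting into the earlier binding gives Y2 := tup(unit,s(N),k).
Decompose g/2: s(s(unit)) =?= s(N),  q(R) =?= q(q(empty)).
Decompose s/1: s(unit) =?= N.
Bind N := s(unit); no other remaining equation mentions N. Substituting into the earlier bindings gives Y2 := tup(unit,s(s(unit)),k), X := s(s(unit)).
Decompose q/1: R =?= q(empty).
Bind R := q(empty).
MGU = { Y2 -> tup(unit,s(s(unit)),k), W -> q(empty), X -> s(s(unit)), N -> s(unit), R -> q(empty) }, so Y2 -> tup(unit,s(s(unit)),k).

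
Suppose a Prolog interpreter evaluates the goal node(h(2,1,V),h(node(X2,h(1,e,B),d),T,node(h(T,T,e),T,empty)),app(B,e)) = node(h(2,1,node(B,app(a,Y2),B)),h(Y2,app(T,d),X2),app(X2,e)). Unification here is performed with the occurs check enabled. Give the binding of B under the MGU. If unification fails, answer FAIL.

FAIL

Decompose node/3: h(2,1,V) = h(2,1,node(B,app(a,Y2),B)),  h(node(X2,h(1,e,B),d),T,node(h(T,T,e),T,empty)) = h(Y2,app(T,d),X2),  app(B,e) = app(X2,e).
Decompose h/3: 2 = 2,  1 = 1,  V = node(B,app(a,Y2),B).
Delete trivial equation 2 = 2.
Delete trivial equation 1 = 1.
Bind V := node(B,app(a,Y2),B); no other remaining equation mentions V.
Decompose h/3: node(X2,h(1,e,B),d) = Y2,  T = app(T,d),  node(h(T,T,e),T,empty) = X2.
Bind Y2 := node(X2,h(1,e,B),d); no other remaining equation mentions Y2. Substituting into the earlier binding gives V := node(B,app(a,node(X2,h(1,e,B),d)),B).
Occurs check fails: T occurs in app(T,d); the equation T = app(T,d) has no finite solution.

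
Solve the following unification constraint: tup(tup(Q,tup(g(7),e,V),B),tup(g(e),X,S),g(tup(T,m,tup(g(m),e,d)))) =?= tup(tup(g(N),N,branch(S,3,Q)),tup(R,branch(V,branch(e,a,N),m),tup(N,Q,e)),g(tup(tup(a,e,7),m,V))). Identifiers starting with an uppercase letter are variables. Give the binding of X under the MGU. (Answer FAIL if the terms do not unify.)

branch(tup(g(m),e,d),branch(e,a,tup(g(7),e,tup(g(m),e,d))),m)

Decompose tup/3: tup(Q,tup(g(7),e,V),B) =?= tup(g(N),N,branch(S,3,Q)),  tup(g(e),X,S) =?= tup(R,branch(V,branch(e,a,N),m),tup(N,Q,e)),  g(tup(T,m,tup(g(m),e,d))) =?= g(tup(tup(a,e,7),m,V)).
Decompose tup/3: Q =?= g(N),  tup(g(7),e,V) =?= N,  B =?= branch(S,3,Q).
Bind Q := g(N); substituting into the 2 remaining equations that mention Q gives: B =?= branch(S,3,g(N)),  tup(g(e),X,S) =?= tup(R,branch(V,branch(e,a,N),m),tup(N,g(N),e)).
Bind N := tup(g(7),e,V); substituting into the 2 remaining equations that mention N gives: B =?= branch(S,3,g(tup(g(7),e,V))),  tup(g(e),X,S) =?= tup(R,branch(V,branch(e,a,tup(g(7),e,V)),m),tup(tup(g(7),e,V),g(tup(g(7),e,V)),e)). Substituting into the earlier binding gives Q := g(tup(g(7),e,V)).
Bind B := branch(S,3,g(tup(g(7),e,V))); no other remaining equation mentions B.
Decompose tup/3: g(e) =?= R,  X =?= branch(V,branch(e,a,tup(g(7),e,V)),m),  S =?= tup(tup(g(7),e,V),g(tup(g(7),e,V)),e).
Bind R := g(e); no other remaining equation mentions R.
Bind X := branch(V,branch(e,a,tup(g(7),e,V)),m); no other remaining equation mentions X.
Bind S := tup(tup(g(7),e,V),g(tup(g(7),e,V)),e); no other remaining equation mentions S. Substituting into the earlier binding gives B := branch(tup(tup(g(7),e,V),g(tup(g(7),e,V)),e),3,g(tup(g(7),e,V))).
Decompose g/1: tup(T,m,tup(g(m),e,d)) =?= tup(tup(a,e,7),m,V).
Decompose tup/3: T =?= tup(a,e,7),  m =?= m,  tup(g(m),e,d) =?= V.
Bind T := tup(a,e,7); no other remaining equation mentions T.
Delete trivial equation m =?= m.
Bind V := tup(g(m),e,d). Substituting into the earlier bindings gives Q := g(tup(g(7),e,tup(g(m),e,d))), N := tup(g(7),e,tup(g(m),e,d)), B := branch(tup(tup(g(7),e,tup(g(m),e,d)),g(tup(g(7),e,tup(g(m),e,d))),e),3,g(tup(g(7),e,tup(g(m),e,d)))), X := branch(tup(g(m),e,d),branch(e,a,tup(g(7),e,tup(g(m),e,d))),m), S := tup(tup(g(7),e,tup(g(m),e,d)),g(tup(g(7),e,tup(g(m),e,d))),e).
MGU = { Q := g(tup(g(7),e,tup(g(m),e,d))), N := tup(g(7),e,tup(g(m),e,d)), B := branch(tup(tup(g(7),e,tup(g(m),e,d)),g(tup(g(7),e,tup(g(m),e,d))),e),3,g(tup(g(7),e,tup(g(m),e,d)))), R := g(e), X := branch(tup(g(m),e,d),branch(e,a,tup(g(7),e,tup(g(m),e,d))),m), S := tup(tup(g(7),e,tup(g(m),e,d)),g(tup(g(7),e,tup(g(m),e,d))),e), T := tup(a,e,7), V := tup(g(m),e,d) }, so X := branch(tup(g(m),e,d),branch(e,a,tup(g(7),e,tup(g(m),e,d))),m).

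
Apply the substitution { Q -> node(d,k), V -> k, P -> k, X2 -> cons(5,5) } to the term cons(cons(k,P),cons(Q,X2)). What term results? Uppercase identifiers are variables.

Replace each occurrence of Q with node(d,k).
Replace each occurrence of P with k.
Replace each occurrence of X2 with cons(5,5).
Result: cons(cons(k,k),cons(node(d,k),cons(5,5))).

cons(cons(k,k),cons(node(d,k),cons(5,5)))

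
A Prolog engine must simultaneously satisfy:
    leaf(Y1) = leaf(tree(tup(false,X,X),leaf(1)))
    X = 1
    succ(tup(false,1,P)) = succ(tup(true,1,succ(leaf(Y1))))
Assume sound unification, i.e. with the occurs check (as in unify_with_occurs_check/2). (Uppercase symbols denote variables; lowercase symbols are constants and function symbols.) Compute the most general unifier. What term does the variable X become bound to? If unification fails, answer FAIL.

FAIL

Decompose leaf/1: Y1 = tree(tup(false,X,X),leaf(1)).
Bind Y1 := tree(tup(false,X,X),leaf(1)); substituting into the one remaining equation that mentions Y1 gives: succ(tup(false,1,P)) = succ(tup(true,1,succ(leaf(tree(tup(false,X,X),leaf(1)))))).
Bind X := 1; substituting into the remaining equation gives: succ(tup(false,1,P)) = succ(tup(true,1,succ(leaf(tree(tup(false,1,1),leaf(1)))))). Substituting into the earlier binding gives Y1 := tree(tup(false,1,1),leaf(1)).
Decompose succ/1: tup(false,1,P) = tup(true,1,succ(leaf(tree(tup(false,1,1),leaf(1))))).
Decompose tup/3: false = true,  1 = 1,  P = succ(leaf(tree(tup(false,1,1),leaf(1)))).
Clash: constants false and true differ; no unifier exists.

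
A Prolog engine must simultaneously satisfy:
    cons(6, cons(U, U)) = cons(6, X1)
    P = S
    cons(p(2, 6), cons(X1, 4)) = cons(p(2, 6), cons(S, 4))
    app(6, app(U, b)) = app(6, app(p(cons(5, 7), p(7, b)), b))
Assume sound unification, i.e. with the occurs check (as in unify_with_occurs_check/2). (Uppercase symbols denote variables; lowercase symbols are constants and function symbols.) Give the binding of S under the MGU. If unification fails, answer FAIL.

cons(p(cons(5, 7), p(7, b)), p(cons(5, 7), p(7, b)))

Decompose cons/2: 6 = 6,  cons(U, U) = X1.
Delete trivial equation 6 = 6.
Bind X1 := cons(U, U); substituting into the one remaining equation that mentions X1 gives: cons(p(2, 6), cons(cons(U, U), 4)) = cons(p(2, 6), cons(S, 4)).
Bind P := S; no other remaining equation mentions P.
Decompose cons/2: p(2, 6) = p(2, 6),  cons(cons(U, U), 4) = cons(S, 4).
Delete trivial equation p(2, 6) = p(2, 6).
Decompose cons/2: cons(U, U) = S,  4 = 4.
Bind S := cons(U, U); no other remaining equation mentions S. Substituting into the earlier binding gives P := cons(U, U).
Delete trivial equation 4 = 4.
Decompose app/2: 6 = 6,  app(U, b) = app(p(cons(5, 7), p(7, b)), b).
Delete trivial equation 6 = 6.
Decompose app/2: U = p(cons(5, 7), p(7, b)),  b = b.
Bind U := p(cons(5, 7), p(7, b)); no other remaining equation mentions U. Substituting into the earlier bindings gives X1 := cons(p(cons(5, 7), p(7, b)), p(cons(5, 7), p(7, b))), P := cons(p(cons(5, 7), p(7, b)), p(cons(5, 7), p(7, b))), S := cons(p(cons(5, 7), p(7, b)), p(cons(5, 7), p(7, b))).
Delete trivial equation b = b.
MGU = { X1 = cons(p(cons(5, 7), p(7, b)), p(cons(5, 7), p(7, b))), P = cons(p(cons(5, 7), p(7, b)), p(cons(5, 7), p(7, b))), S = cons(p(cons(5, 7), p(7, b)), p(cons(5, 7), p(7, b))), U = p(cons(5, 7), p(7, b)) }, so S = cons(p(cons(5, 7), p(7, b)), p(cons(5, 7), p(7, b))).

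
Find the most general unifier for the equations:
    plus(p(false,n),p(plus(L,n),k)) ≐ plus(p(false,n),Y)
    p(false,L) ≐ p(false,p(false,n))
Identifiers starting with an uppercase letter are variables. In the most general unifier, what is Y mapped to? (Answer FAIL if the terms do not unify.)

p(plus(p(false,n),n),k)

Decompose plus/2: p(false,n) ≐ p(false,n),  p(plus(L,n),k) ≐ Y.
Delete trivial equation p(false,n) ≐ p(false,n).
Bind Y := p(plus(L,n),k); no other remaining equation mentions Y.
Decompose p/2: false ≐ false,  L ≐ p(false,n).
Delete trivial equation false ≐ false.
Bind L := p(false,n). Substituting into the earlier binding gives Y := p(plus(p(false,n),n),k).
MGU = { Y -> p(plus(p(false,n),n),k), L -> p(false,n) }, so Y -> p(plus(p(false,n),n),k).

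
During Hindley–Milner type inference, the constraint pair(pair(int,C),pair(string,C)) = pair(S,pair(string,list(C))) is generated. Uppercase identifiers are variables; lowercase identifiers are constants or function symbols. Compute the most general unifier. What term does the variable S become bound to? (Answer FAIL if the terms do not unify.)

FAIL

Decompose pair/2: pair(int,C) = S,  pair(string,C) = pair(string,list(C)).
Bind S := pair(int,C); no other remaining equation mentions S.
Decompose pair/2: string = string,  C = list(C).
Delete trivial equation string = string.
Occurs check fails: C occurs in list(C); the equation C = list(C) has no finite solution.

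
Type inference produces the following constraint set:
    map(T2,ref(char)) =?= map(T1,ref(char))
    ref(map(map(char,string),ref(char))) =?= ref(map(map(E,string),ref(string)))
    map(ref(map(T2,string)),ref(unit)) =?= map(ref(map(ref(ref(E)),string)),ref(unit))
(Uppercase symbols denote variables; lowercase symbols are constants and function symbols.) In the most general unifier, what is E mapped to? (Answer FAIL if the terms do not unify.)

Decompose map/2: T2 =?= T1,  ref(char) =?= ref(char).
Bind T2 := T1; substituting into the one remaining equation that mentions T2 gives: map(ref(map(T1,string)),ref(unit)) =?= map(ref(map(ref(ref(E)),string)),ref(unit)).
Delete trivial equation ref(char) =?= ref(char).
Decompose ref/1: map(map(char,string),ref(char)) =?= map(map(E,string),ref(string)).
Decompose map/2: map(char,string) =?= map(E,string),  ref(char) =?= ref(string).
Decompose map/2: char =?= E,  string =?= string.
Bind E := char; substituting into the one remaining equation that mentions E gives: map(ref(map(T1,string)),ref(unit)) =?= map(ref(map(ref(ref(char)),string)),ref(unit)).
Delete trivial equation string =?= string.
Decompose ref/1: char =?= string.
Clash: constants char and string differ; no unifier exists.

FAIL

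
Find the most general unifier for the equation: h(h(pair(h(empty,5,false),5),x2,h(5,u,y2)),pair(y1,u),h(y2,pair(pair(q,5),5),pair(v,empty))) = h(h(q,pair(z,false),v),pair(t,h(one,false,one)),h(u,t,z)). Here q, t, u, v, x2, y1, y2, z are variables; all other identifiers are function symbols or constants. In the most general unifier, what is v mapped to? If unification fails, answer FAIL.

h(5,h(one,false,one),h(one,false,one))

Decompose h/3: h(pair(h(empty,5,false),5),x2,h(5,u,y2)) = h(q,pair(z,false),v),  pair(y1,u) = pair(t,h(one,false,one)),  h(y2,pair(pair(q,5),5),pair(v,empty)) = h(u,t,z).
Decompose h/3: pair(h(empty,5,false),5) = q,  x2 = pair(z,false),  h(5,u,y2) = v.
Bind q := pair(h(empty,5,false),5); substituting into the one remaining equation that mentions q gives: h(y2,pair(pair(pair(h(empty,5,false),5),5),5),pair(v,empty)) = h(u,t,z).
Bind x2 := pair(z,false); no other remaining equation mentions x2.
Bind v := h(5,u,y2); substituting into the one remaining equation that mentions v gives: h(y2,pair(pair(pair(h(empty,5,false),5),5),5),pair(h(5,u,y2),empty)) = h(u,t,z).
Decompose pair/2: y1 = t,  u = h(one,false,one).
Bind y1 := t; no other remaining equation mentions y1.
Bind u := h(one,false,one); substituting into the remaining equation gives: h(y2,pair(pair(pair(h(empty,5,false),5),5),5),pair(h(5,h(one,false,one),y2),empty)) = h(h(one,false,one),t,z). Substituting into the earlier binding gives v := h(5,h(one,false,one),y2).
Decompose h/3: y2 = h(one,false,one),  pair(pair(pair(h(empty,5,false),5),5),5) = t,  pair(h(5,h(one,false,one),y2),empty) = z.
Bind y2 := h(one,false,one); substituting into the one remaining equation that mentions y2 gives: pair(h(5,h(one,false,one),h(one,false,one)),empty) = z. Substituting into the earlier binding gives v := h(5,h(one,false,one),h(one,false,one)).
Bind t := pair(pair(pair(h(empty,5,false),5),5),5); no other remaining equation mentions t. Substituting into the earlier binding gives y1 := pair(pair(pair(h(empty,5,false),5),5),5).
Bind z := pair(h(5,h(one,false,one),h(one,false,one)),empty). Substituting into the earlier binding gives x2 := pair(pair(h(5,h(one,false,one),h(one,false,one)),empty),false).
MGU = { q ↦ pair(h(empty,5,false),5), x2 ↦ pair(pair(h(5,h(one,false,one),h(one,false,one)),empty),false), v ↦ h(5,h(one,false,one),h(one,false,one)), y1 ↦ pair(pair(pair(h(empty,5,false),5),5),5), u ↦ h(one,false,one), y2 ↦ h(one,false,one), t ↦ pair(pair(pair(h(empty,5,false),5),5),5), z ↦ pair(h(5,h(one,false,one),h(one,false,one)),empty) }, so v ↦ h(5,h(one,false,one),h(one,false,one)).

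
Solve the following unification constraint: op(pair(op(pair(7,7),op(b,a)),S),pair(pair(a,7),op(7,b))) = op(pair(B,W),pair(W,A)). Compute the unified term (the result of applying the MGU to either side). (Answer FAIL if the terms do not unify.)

Decompose op/2: pair(op(pair(7,7),op(b,a)),S) = pair(B,W),  pair(pair(a,7),op(7,b)) = pair(W,A).
Decompose pair/2: op(pair(7,7),op(b,a)) = B,  S = W.
Bind B := op(pair(7,7),op(b,a)); no other remaining equation mentions B.
Bind S := W; no other remaining equation mentions S.
Decompose pair/2: pair(a,7) = W,  op(7,b) = A.
Bind W := pair(a,7); no other remaining equation mentions W. Substituting into the earlier binding gives S := pair(a,7).
Bind A := op(7,b).
Applying the MGU to either side gives op(pair(op(pair(7,7),op(b,a)),pair(a,7)),pair(pair(a,7),op(7,b))).

op(pair(op(pair(7,7),op(b,a)),pair(a,7)),pair(pair(a,7),op(7,b)))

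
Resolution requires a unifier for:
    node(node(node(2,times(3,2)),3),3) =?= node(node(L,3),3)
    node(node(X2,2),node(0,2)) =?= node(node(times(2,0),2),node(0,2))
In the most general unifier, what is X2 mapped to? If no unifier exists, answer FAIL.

Decompose node/2: node(node(2,times(3,2)),3) =?= node(L,3),  3 =?= 3.
Decompose node/2: node(2,times(3,2)) =?= L,  3 =?= 3.
Bind L := node(2,times(3,2)); no other remaining equation mentions L.
Delete trivial equation 3 =?= 3.
Delete trivial equation 3 =?= 3.
Decompose node/2: node(X2,2) =?= node(times(2,0),2),  node(0,2) =?= node(0,2).
Decompose node/2: X2 =?= times(2,0),  2 =?= 2.
Bind X2 := times(2,0); no other remaining equation mentions X2.
Delete trivial equation 2 =?= 2.
Delete trivial equation node(0,2) =?= node(0,2).
MGU = { L ↦ node(2,times(3,2)), X2 ↦ times(2,0) }, so X2 ↦ times(2,0).

times(2,0)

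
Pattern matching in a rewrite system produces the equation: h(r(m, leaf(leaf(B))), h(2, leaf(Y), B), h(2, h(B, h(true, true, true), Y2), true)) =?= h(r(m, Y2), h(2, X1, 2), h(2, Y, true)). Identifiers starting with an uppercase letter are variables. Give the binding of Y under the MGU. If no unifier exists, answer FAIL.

Decompose h/3: r(m, leaf(leaf(B))) =?= r(m, Y2),  h(2, leaf(Y), B) =?= h(2, X1, 2),  h(2, h(B, h(true, true, true), Y2), true) =?= h(2, Y, true).
Decompose r/2: m =?= m,  leaf(leaf(B)) =?= Y2.
Delete trivial equation m =?= m.
Bind Y2 := leaf(leaf(B)); substituting into the one remaining equation that mentions Y2 gives: h(2, h(B, h(true, true, true), leaf(leaf(B))), true) =?= h(2, Y, true).
Decompose h/3: 2 =?= 2,  leaf(Y) =?= X1,  B =?= 2.
Delete trivial equation 2 =?= 2.
Bind X1 := leaf(Y); no other remaining equation mentions X1.
Bind B := 2; substituting into the remaining equation gives: h(2, h(2, h(true, true, true), leaf(leaf(2))), true) =?= h(2, Y, true). Substituting into the earlier binding gives Y2 := leaf(leaf(2)).
Decompose h/3: 2 =?= 2,  h(2, h(true, true, true), leaf(leaf(2))) =?= Y,  true =?= true.
Delete trivial equation 2 =?= 2.
Bind Y := h(2, h(true, true, true), leaf(leaf(2))); no other remaining equation mentions Y. Substituting into the earlier binding gives X1 := leaf(h(2, h(true, true, true), leaf(leaf(2)))).
Delete trivial equation true =?= true.
MGU = { Y2 -> leaf(leaf(2)), X1 -> leaf(h(2, h(true, true, true), leaf(leaf(2)))), B -> 2, Y -> h(2, h(true, true, true), leaf(leaf(2))) }, so Y -> h(2, h(true, true, true), leaf(leaf(2))).

h(2, h(true, true, true), leaf(leaf(2)))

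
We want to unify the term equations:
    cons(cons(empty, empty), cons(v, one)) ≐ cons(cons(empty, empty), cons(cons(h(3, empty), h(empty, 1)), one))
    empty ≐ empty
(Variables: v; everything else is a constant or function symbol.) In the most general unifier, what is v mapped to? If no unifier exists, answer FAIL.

Decompose cons/2: cons(empty, empty) ≐ cons(empty, empty),  cons(v, one) ≐ cons(cons(h(3, empty), h(empty, 1)), one).
Delete trivial equation cons(empty, empty) ≐ cons(empty, empty).
Decompose cons/2: v ≐ cons(h(3, empty), h(empty, 1)),  one ≐ one.
Bind v := cons(h(3, empty), h(empty, 1)); no other remaining equation mentions v.
Delete trivial equation one ≐ one.
Delete trivial equation empty ≐ empty.
MGU = { v := cons(h(3, empty), h(empty, 1)) }, so v := cons(h(3, empty), h(empty, 1)).

cons(h(3, empty), h(empty, 1))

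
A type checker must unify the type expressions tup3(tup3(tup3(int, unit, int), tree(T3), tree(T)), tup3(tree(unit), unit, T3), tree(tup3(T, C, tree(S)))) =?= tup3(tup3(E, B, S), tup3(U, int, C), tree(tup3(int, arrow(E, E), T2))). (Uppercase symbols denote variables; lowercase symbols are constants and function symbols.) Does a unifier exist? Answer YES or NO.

Decompose tup3/3: tup3(tup3(int, unit, int), tree(T3), tree(T)) =?= tup3(E, B, S),  tup3(tree(unit), unit, T3) =?= tup3(U, int, C),  tree(tup3(T, C, tree(S))) =?= tree(tup3(int, arrow(E, E), T2)).
Decompose tup3/3: tup3(int, unit, int) =?= E,  tree(T3) =?= B,  tree(T) =?= S.
Bind E := tup3(int, unit, int); substituting into the one remaining equation that mentions E gives: tree(tup3(T, C, tree(S))) =?= tree(tup3(int, arrow(tup3(int, unit, int), tup3(int, unit, int)), T2)).
Bind B := tree(T3); no other remaining equation mentions B.
Bind S := tree(T); substituting into the one remaining equation that mentions S gives: tree(tup3(T, C, tree(tree(T)))) =?= tree(tup3(int, arrow(tup3(int, unit, int), tup3(int, unit, int)), T2)).
Decompose tup3/3: tree(unit) =?= U,  unit =?= int,  T3 =?= C.
Bind U := tree(unit); no other remaining equation mentions U.
Clash: constants unit and int differ; no unifier exists.

NO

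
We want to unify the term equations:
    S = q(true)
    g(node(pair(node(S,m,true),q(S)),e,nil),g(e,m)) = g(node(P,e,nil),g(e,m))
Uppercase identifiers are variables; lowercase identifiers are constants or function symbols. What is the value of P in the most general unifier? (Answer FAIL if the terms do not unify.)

Bind S := q(true); substituting into the remaining equation gives: g(node(pair(node(q(true),m,true),q(q(true))),e,nil),g(e,m)) = g(node(P,e,nil),g(e,m)).
Decompose g/2: node(pair(node(q(true),m,true),q(q(true))),e,nil) = node(P,e,nil),  g(e,m) = g(e,m).
Decompose node/3: pair(node(q(true),m,true),q(q(true))) = P,  e = e,  nil = nil.
Bind P := pair(node(q(true),m,true),q(q(true))); no other remaining equation mentions P.
Delete trivial equation e = e.
Delete trivial equation nil = nil.
Delete trivial equation g(e,m) = g(e,m).
MGU = { S -> q(true), P -> pair(node(q(true),m,true),q(q(true))) }, so P -> pair(node(q(true),m,true),q(q(true))).

pair(node(q(true),m,true),q(q(true)))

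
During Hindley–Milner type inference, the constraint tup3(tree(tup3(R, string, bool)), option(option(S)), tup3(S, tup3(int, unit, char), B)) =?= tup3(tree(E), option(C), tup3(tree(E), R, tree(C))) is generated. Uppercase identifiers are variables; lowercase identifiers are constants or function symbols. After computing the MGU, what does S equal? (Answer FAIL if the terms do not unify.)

tree(tup3(tup3(int, unit, char), string, bool))

Decompose tup3/3: tree(tup3(R, string, bool)) =?= tree(E),  option(option(S)) =?= option(C),  tup3(S, tup3(int, unit, char), B) =?= tup3(tree(E), R, tree(C)).
Decompose tree/1: tup3(R, string, bool) =?= E.
Bind E := tup3(R, string, bool); substituting into the one remaining equation that mentions E gives: tup3(S, tup3(int, unit, char), B) =?= tup3(tree(tup3(R, string, bool)), R, tree(C)).
Decompose option/1: option(S) =?= C.
Bind C := option(S); substituting into the remaining equation gives: tup3(S, tup3(int, unit, char), B) =?= tup3(tree(tup3(R, string, bool)), R, tree(option(S))).
Decompose tup3/3: S =?= tree(tup3(R, string, bool)),  tup3(int, unit, char) =?= R,  B =?= tree(option(S)).
Bind S := tree(tup3(R, string, bool)); substituting into the one remaining equation that mentions S gives: B =?= tree(option(tree(tup3(R, string, bool)))). Substituting into the earlier binding gives C := option(tree(tup3(R, string, bool))).
Bind R := tup3(int, unit, char); substituting into the remaining equation gives: B =?= tree(option(tree(tup3(tup3(int, unit, char), string, bool)))). Substituting into the earlier bindings gives E := tup3(tup3(int, unit, char), string, bool), C := option(tree(tup3(tup3(int, unit, char), string, bool))), S := tree(tup3(tup3(int, unit, char), string, bool)).
Bind B := tree(option(tree(tup3(tup3(int, unit, char), string, bool)))).
MGU = { E := tup3(tup3(int, unit, char), string, bool), C := option(tree(tup3(tup3(int, unit, char), string, bool))), S := tree(tup3(tup3(int, unit, char), string, bool)), R := tup3(int, unit, char), B := tree(option(tree(tup3(tup3(int, unit, char), string, bool)))) }, so S := tree(tup3(tup3(int, unit, char), string, bool)).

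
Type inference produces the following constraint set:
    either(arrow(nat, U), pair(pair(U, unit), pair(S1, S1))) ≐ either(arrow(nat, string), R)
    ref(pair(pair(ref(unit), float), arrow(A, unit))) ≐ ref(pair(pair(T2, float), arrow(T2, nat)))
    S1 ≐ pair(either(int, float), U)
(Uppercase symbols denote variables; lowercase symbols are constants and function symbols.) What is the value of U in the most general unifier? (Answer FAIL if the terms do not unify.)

Decompose either/2: arrow(nat, U) ≐ arrow(nat, string),  pair(pair(U, unit), pair(S1, S1)) ≐ R.
Decompose arrow/2: nat ≐ nat,  U ≐ string.
Delete trivial equation nat ≐ nat.
Bind U := string; substituting into the 2 remaining equations that mention U gives: pair(pair(string, unit), pair(S1, S1)) ≐ R,  S1 ≐ pair(either(int, float), string).
Bind R := pair(pair(string, unit), pair(S1, S1)); no other remaining equation mentions R.
Decompose ref/1: pair(pair(ref(unit), float), arrow(A, unit)) ≐ pair(pair(T2, float), arrow(T2, nat)).
Decompose pair/2: pair(ref(unit), float) ≐ pair(T2, float),  arrow(A, unit) ≐ arrow(T2, nat).
Decompose pair/2: ref(unit) ≐ T2,  float ≐ float.
Bind T2 := ref(unit); substituting into the one remaining equation that mentions T2 gives: arrow(A, unit) ≐ arrow(ref(unit), nat).
Delete trivial equation float ≐ float.
Decompose arrow/2: A ≐ ref(unit),  unit ≐ nat.
Bind A := ref(unit); no other remaining equation mentions A.
Clash: constants unit and nat differ; no unifier exists.

FAIL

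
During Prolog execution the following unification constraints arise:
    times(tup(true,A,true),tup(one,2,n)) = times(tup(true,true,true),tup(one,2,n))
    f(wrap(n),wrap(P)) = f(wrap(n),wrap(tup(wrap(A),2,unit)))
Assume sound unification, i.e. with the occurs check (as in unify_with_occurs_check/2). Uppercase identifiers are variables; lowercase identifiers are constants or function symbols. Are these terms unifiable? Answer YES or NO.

Decompose times/2: tup(true,A,true) = tup(true,true,true),  tup(one,2,n) = tup(one,2,n).
Decompose tup/3: true = true,  A = true,  true = true.
Delete trivial equation true = true.
Bind A := true; substituting into the one remaining equation that mentions A gives: f(wrap(n),wrap(P)) = f(wrap(n),wrap(tup(wrap(true),2,unit))).
Delete trivial equation true = true.
Delete trivial equation tup(one,2,n) = tup(one,2,n).
Decompose f/2: wrap(n) = wrap(n),  wrap(P) = wrap(tup(wrap(true),2,unit)).
Delete trivial equation wrap(n) = wrap(n).
Decompose wrap/1: P = tup(wrap(true),2,unit).
Bind P := tup(wrap(true),2,unit).
No equations remain and no clash or occurs-check failure arose, so a unifier exists.

YES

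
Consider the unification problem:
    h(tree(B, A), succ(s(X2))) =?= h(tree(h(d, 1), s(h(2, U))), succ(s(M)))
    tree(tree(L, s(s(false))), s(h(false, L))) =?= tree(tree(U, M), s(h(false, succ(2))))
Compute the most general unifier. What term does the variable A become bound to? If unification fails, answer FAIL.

s(h(2, succ(2)))

Decompose h/2: tree(B, A) =?= tree(h(d, 1), s(h(2, U))),  succ(s(X2)) =?= succ(s(M)).
Decompose tree/2: B =?= h(d, 1),  A =?= s(h(2, U)).
Bind B := h(d, 1); no other remaining equation mentions B.
Bind A := s(h(2, U)); no other remaining equation mentions A.
Decompose succ/1: s(X2) =?= s(M).
Decompose s/1: X2 =?= M.
Bind X2 := M; no other remaining equation mentions X2.
Decompose tree/2: tree(L, s(s(false))) =?= tree(U, M),  s(h(false, L)) =?= s(h(false, succ(2))).
Decompose tree/2: L =?= U,  s(s(false)) =?= M.
Bind L := U; substituting into the one remaining equation that mentions L gives: s(h(false, U)) =?= s(h(false, succ(2))).
Bind M := s(s(false)); no other remaining equation mentions M. Substituting into the earlier binding gives X2 := s(s(false)).
Decompose s/1: h(false, U) =?= h(false, succ(2)).
Decompose h/2: false =?= false,  U =?= succ(2).
Delete trivial equation false =?= false.
Bind U := succ(2). Substituting into the earlier bindings gives A := s(h(2, succ(2))), L := succ(2).
MGU = { B -> h(d, 1), A -> s(h(2, succ(2))), X2 -> s(s(false)), L -> succ(2), M -> s(s(false)), U -> succ(2) }, so A -> s(h(2, succ(2))).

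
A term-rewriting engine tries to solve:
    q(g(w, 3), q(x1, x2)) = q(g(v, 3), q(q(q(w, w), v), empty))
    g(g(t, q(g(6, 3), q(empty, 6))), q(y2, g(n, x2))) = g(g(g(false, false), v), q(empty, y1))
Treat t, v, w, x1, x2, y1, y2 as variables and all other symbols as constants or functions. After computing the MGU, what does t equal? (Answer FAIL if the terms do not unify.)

Decompose q/2: g(w, 3) = g(v, 3),  q(x1, x2) = q(q(q(w, w), v), empty).
Decompose g/2: w = v,  3 = 3.
Bind w := v; substituting into the one remaining equation that mentions w gives: q(x1, x2) = q(q(q(v, v), v), empty).
Delete trivial equation 3 = 3.
Decompose q/2: x1 = q(q(v, v), v),  x2 = empty.
Bind x1 := q(q(v, v), v); no other remaining equation mentions x1.
Bind x2 := empty; substituting into the remaining equation gives: g(g(t, q(g(6, 3), q(empty, 6))), q(y2, g(n, empty))) = g(g(g(false, false), v), q(empty, y1)).
Decompose g/2: g(t, q(g(6, 3), q(empty, 6))) = g(g(false, false), v),  q(y2, g(n, empty)) = q(empty, y1).
Decompose g/2: t = g(false, false),  q(g(6, 3), q(empty, 6)) = v.
Bind t := g(false, false); no other remaining equation mentions t.
Bind v := q(g(6, 3), q(empty, 6)); no other remaining equation mentions v. Substituting into the earlier bindings gives w := q(g(6, 3), q(empty, 6)), x1 := q(q(q(g(6, 3), q(empty, 6)), q(g(6, 3), q(empty, 6))), q(g(6, 3), q(empty, 6))).
Decompose q/2: y2 = empty,  g(n, empty) = y1.
Bind y2 := empty; no other remaining equation mentions y2.
Bind y1 := g(n, empty).
MGU = { w ↦ q(g(6, 3), q(empty, 6)), x1 ↦ q(q(q(g(6, 3), q(empty, 6)), q(g(6, 3), q(empty, 6))), q(g(6, 3), q(empty, 6))), x2 ↦ empty, t ↦ g(false, false), v ↦ q(g(6, 3), q(empty, 6)), y2 ↦ empty, y1 ↦ g(n, empty) }, so t ↦ g(false, false).

g(false, false)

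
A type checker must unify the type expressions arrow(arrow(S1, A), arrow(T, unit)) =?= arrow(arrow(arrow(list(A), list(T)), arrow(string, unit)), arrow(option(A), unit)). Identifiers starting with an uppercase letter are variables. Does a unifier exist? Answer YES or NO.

YES

Decompose arrow/2: arrow(S1, A) =?= arrow(arrow(list(A), list(T)), arrow(string, unit)),  arrow(T, unit) =?= arrow(option(A), unit).
Decompose arrow/2: S1 =?= arrow(list(A), list(T)),  A =?= arrow(string, unit).
Bind S1 := arrow(list(A), list(T)); no other remaining equation mentions S1.
Bind A := arrow(string, unit); substituting into the remaining equation gives: arrow(T, unit) =?= arrow(option(arrow(string, unit)), unit). Substituting into the earlier binding gives S1 := arrow(list(arrow(string, unit)), list(T)).
Decompose arrow/2: T =?= option(arrow(string, unit)),  unit =?= unit.
Bind T := option(arrow(string, unit)); no other remaining equation mentions T. Substituting into the earlier binding gives S1 := arrow(list(arrow(string, unit)), list(option(arrow(string, unit)))).
Delete trivial equation unit =?= unit.
No equations remain and no clash or occurs-check failure arose, so a unifier exists.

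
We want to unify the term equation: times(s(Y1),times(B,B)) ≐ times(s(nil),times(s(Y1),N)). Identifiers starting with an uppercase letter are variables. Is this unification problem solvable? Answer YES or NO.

Decompose times/2: s(Y1) ≐ s(nil),  times(B,B) ≐ times(s(Y1),N).
Decompose s/1: Y1 ≐ nil.
Bind Y1 := nil; substituting into the remaining equation gives: times(B,B) ≐ times(s(nil),N).
Decompose times/2: B ≐ s(nil),  B ≐ N.
Bind B := s(nil); substituting into the remaining equation gives: s(nil) ≐ N.
Bind N := s(nil).
No equations remain and no clash or occurs-check failure arose, so a unifier exists.

YES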